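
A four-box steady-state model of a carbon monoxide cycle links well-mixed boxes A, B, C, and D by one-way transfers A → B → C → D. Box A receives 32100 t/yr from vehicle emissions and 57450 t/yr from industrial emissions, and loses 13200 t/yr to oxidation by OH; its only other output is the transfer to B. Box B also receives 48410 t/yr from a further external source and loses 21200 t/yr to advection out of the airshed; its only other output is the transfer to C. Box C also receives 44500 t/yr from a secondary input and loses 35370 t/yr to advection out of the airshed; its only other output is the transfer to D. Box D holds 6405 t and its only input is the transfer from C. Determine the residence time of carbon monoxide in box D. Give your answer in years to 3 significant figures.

0.0568 yr

Box A: F(A→B) = (32100 + 57450) − 13200 = 76350 t/yr.
Box B: F(B→C) = (76350 + 48410) − 21200 = 103560 t/yr.
Box C: F(C→D) = (103560 + 44500) − 35370 = 112690 t/yr.
Box D throughput = its input = 112690 t/yr; τ = 6405 / 112690 = 0.05684 yr.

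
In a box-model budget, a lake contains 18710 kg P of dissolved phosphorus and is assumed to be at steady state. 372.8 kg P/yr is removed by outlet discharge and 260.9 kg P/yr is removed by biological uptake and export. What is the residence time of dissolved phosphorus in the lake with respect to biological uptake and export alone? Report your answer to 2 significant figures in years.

72 yr

Residence time with respect to a single sink: τ = M / F_sink.
τ = 18710 / 260.9 = 71.71 yr.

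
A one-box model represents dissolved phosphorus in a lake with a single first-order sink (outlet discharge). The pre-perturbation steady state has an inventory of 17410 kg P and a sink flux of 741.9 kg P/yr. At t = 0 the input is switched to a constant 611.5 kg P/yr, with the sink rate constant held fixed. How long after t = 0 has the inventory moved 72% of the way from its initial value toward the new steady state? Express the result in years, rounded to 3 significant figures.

τ = M₀/F₀ = 17410/741.9 = 23.47 yr.
The remaining gap fraction is e^(−t/τ); 72% covered ⇒ e^(−t/τ) = 0.280.
t = −τ ln(0.280) = 23.47 × 1.273 = 29.87 yr.

29.9 yr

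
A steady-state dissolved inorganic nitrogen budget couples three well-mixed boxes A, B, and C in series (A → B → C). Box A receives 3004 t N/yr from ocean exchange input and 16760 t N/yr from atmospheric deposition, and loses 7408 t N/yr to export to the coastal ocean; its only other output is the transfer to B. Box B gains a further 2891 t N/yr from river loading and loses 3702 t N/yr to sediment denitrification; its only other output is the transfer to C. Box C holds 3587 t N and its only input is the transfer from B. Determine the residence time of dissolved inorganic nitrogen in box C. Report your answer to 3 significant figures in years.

Box A: F(A→B) = (3004 + 16760) − 7408 = 12356 t N/yr.
Box B: F(B→C) = (12356 + 2891) − 3702 = 11545 t N/yr.
Box C throughput = its input = 11545 t N/yr; τ = 3587 / 11545 = 0.3107 yr.

0.311 yr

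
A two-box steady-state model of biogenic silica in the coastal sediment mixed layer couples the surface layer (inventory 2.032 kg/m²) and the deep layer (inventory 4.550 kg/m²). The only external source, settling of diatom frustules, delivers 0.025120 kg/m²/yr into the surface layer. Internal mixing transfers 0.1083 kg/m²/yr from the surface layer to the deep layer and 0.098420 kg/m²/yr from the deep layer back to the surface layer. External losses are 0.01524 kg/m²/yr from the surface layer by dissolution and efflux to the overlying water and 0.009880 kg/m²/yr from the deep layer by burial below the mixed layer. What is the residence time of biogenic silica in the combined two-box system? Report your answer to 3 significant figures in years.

Treat the two boxes together as one reservoir: the mixing fluxes between them are internal recycling, so τ = ΣM / Σ(external losses).
M_total = 2.032 + 4.550 = 6.5820 kg/m².
ΣF_external_out = 0.01524 + 0.009880 = 0.025120 kg/m²/yr.
τ = M_total / ΣF_ext = 6.5820 / 0.025120 = 262.0 yr.

262 yr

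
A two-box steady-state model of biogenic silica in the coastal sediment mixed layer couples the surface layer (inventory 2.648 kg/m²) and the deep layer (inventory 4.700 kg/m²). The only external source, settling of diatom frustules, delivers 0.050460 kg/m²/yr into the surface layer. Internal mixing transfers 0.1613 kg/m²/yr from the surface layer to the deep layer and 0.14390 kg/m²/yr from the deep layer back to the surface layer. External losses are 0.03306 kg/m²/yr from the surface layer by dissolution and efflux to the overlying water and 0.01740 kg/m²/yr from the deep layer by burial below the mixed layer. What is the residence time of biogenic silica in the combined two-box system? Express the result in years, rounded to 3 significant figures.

Residence time in the combined system uses the total inventory and the total *external* removal — internal exchanges between the two boxes cancel.
M_total = 2.648 + 4.700 = 7.3480 kg/m².
ΣF_external_out = 0.03306 + 0.01740 = 0.050460 kg/m²/yr.
τ = M_total / ΣF_ext = 7.3480 / 0.050460 = 145.6 yr.

146 yr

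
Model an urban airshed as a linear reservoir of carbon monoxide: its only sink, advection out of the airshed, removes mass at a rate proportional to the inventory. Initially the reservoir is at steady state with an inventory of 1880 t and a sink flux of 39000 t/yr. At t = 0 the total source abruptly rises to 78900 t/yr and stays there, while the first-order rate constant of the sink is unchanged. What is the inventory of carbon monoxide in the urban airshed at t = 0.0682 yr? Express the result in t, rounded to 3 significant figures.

The sink rate constant is k = F₀/M₀ = 39000/1880 = 20.74 yr⁻¹.
Solving dM/dt = F₁ − kM with M(0) = M₀ gives M(t) = F₁/k + (M₀ − F₁/k)·e^(−kt).
F₁/k = 78900/20.74 = 3803.4 t; kt = 20.74 × 0.0682 = 1.415, e^(−kt) = 0.2430.
M(0.0682) = 3803.4 + (1880 − 3803.4) × 0.2430 = 3803.4 − 467.3 = 3336.0 t.

3340 t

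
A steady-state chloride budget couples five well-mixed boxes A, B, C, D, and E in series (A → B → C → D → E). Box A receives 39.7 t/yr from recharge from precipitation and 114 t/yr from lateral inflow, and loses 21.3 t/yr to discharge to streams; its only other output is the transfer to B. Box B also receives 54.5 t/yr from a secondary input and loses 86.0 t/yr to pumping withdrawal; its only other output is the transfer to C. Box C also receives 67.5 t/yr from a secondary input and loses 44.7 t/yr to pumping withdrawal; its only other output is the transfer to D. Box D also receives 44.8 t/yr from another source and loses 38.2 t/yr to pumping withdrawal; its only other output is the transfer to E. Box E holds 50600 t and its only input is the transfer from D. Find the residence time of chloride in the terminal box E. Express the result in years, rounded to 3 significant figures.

388 yr

Box A: F(A→B) = (39.7 + 114) − 21.3 = 132.40 t/yr.
Box B: F(B→C) = (132.40 + 54.5) − 86.0 = 100.90 t/yr.
Box C: F(C→D) = (100.90 + 67.5) − 44.7 = 123.70 t/yr.
Box D: F(D→E) = (123.70 + 44.8) − 38.2 = 130.30 t/yr.
Box E throughput = its input = 130.30 t/yr; τ = 50600 / 130.30 = 388.3 yr.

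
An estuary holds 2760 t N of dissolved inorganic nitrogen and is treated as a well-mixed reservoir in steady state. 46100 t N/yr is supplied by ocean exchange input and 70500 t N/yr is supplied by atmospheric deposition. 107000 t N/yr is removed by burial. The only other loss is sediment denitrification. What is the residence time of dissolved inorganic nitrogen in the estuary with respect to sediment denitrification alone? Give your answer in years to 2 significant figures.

At steady state ΣF_in = ΣF_out.
ΣF_in = 46100 + 70500 = 116600 t N/yr.
Sediment denitrification flux = ΣF_in − (107000) = 116600 − 107000 = 9600 t N/yr.
τ = M / F = 2760 / 9600 = 0.2875 yr.

0.29 yr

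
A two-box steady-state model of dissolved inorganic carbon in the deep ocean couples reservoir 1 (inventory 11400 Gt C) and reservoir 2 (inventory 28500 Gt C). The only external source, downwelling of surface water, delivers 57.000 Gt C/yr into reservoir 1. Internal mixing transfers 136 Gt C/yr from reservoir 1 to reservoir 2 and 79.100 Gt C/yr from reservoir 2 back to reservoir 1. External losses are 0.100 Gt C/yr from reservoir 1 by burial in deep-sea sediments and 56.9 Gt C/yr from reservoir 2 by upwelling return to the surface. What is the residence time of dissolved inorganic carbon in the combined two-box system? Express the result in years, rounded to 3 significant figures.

700 yr

Treat the two boxes together as one reservoir: the mixing fluxes between them are internal recycling, so τ = ΣM / Σ(external losses).
M_total = 11400 + 28500 = 39900 Gt C.
ΣF_external_out = 0.100 + 56.9 = 57.000 Gt C/yr.
τ = M_total / ΣF_ext = 39900 / 57.000 = 700.0 yr.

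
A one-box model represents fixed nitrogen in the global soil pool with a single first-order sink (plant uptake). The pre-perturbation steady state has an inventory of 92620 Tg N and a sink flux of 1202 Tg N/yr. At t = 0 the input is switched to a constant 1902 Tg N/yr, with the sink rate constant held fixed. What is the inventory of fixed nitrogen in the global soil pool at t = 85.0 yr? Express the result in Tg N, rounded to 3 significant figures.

129000 Tg N

τ = M₀/F₀ = 92620/1202 = 77.05 yr; rate constant k = 1/τ.
New steady state M_∞ = F₁/k = F₁·τ = 1902 × 77.05 = 146560 Tg N.
M(t) = M_∞ + (M₀ − M_∞)·e^(−t/τ); t/τ = 85.0/77.05 = 1.103, so e^(−t/τ) = 0.3318.
M(t) = 146560 − 53940 × 0.3318 = 128660 Tg N.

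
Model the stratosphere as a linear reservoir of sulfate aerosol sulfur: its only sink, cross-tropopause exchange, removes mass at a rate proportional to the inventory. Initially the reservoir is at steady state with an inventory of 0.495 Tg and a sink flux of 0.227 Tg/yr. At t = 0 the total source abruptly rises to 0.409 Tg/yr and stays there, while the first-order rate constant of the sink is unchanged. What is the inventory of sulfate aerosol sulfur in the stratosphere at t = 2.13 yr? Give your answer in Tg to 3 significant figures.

0.742 Tg

τ = M₀/F₀ = 0.495/0.227 = 2.181 yr; rate constant k = 1/τ.
New steady state M_∞ = F₁/k = F₁·τ = 0.409 × 2.181 = 0.89187 Tg.
M(t) = M_∞ + (M₀ − M_∞)·e^(−t/τ); t/τ = 2.13/2.181 = 0.9768, so e^(−t/τ) = 0.3765.
M(t) = 0.89187 − 0.3969 × 0.3765 = 0.74244 Tg.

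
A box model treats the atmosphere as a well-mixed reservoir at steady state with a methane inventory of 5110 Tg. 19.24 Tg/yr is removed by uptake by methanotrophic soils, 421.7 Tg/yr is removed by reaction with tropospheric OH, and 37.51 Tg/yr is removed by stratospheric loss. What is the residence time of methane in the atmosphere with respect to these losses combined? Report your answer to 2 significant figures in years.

11 yr

Total removal = 19.24 + 421.7 + 37.51 = 478.45 Tg/yr.
τ = M / ΣF_out = 5110 / 478.45 = 10.68 yr.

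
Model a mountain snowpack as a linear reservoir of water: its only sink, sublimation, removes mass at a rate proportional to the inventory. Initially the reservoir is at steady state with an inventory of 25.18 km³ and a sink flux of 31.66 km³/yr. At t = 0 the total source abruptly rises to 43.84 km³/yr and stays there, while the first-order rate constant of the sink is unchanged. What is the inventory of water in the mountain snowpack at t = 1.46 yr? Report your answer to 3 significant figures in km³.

33.3 km³

Residence time τ = M₀/F₀ = 0.7953 yr. The eventual steady state is M_∞ = M₀·(F₁/F₀) = 25.18 × 43.84/31.66 = 34.867 km³.
The anomaly ΔM(t) = M(t) − M_∞ decays as ΔM₀·e^(−t/τ) with ΔM₀ = 25.18 − 34.867 = −9.687 km³.
At t = 1.46 yr, e^(−t/τ) = e^(−1.836) = 0.1595, so ΔM = −1.545 km³ and M = 34.867 − 1.545 = 33.322 km³.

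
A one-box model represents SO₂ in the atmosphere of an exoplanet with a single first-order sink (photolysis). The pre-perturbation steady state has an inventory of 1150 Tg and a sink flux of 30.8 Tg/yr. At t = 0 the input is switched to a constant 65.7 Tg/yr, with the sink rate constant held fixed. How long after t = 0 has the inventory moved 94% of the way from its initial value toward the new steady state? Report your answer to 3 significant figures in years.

105 yr

τ = M₀/F₀ = 1150/30.8 = 37.34 yr.
The remaining gap fraction is e^(−t/τ); 94% covered ⇒ e^(−t/τ) = 0.0600.
t = −τ ln(0.0600) = 37.34 × 2.813 = 105.0 yr.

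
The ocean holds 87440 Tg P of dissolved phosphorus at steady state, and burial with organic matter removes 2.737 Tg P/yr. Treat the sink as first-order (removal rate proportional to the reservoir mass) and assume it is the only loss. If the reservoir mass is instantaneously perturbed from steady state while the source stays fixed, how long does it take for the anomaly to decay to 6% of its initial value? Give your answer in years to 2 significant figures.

90000 yr

For a linear reservoir the anomaly decays as exp(−t/τ) with τ = M/F = 87440/2.737 = 31950 yr.
exp(−t/τ) = 0.06 ⇒ t = −τ ln(0.06) = 31950 × 2.813 = 89880 yr.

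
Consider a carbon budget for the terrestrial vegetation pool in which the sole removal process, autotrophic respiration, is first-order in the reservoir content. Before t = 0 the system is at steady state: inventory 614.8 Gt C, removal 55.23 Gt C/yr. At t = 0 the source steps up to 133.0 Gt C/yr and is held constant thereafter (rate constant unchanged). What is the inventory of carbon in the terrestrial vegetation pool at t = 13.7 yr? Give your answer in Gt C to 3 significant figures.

The sink rate constant is k = F₀/M₀ = 55.23/614.8 = 0.08983 yr⁻¹.
Solving dM/dt = F₁ − kM with M(0) = M₀ gives M(t) = F₁/k + (M₀ − F₁/k)·e^(−kt).
F₁/k = 133.0/0.08983 = 1480.5 Gt C; kt = 0.08983 × 13.7 = 1.231, e^(−kt) = 0.2921.
M(13.7) = 1480.5 + (614.8 − 1480.5) × 0.2921 = 1480.5 − 252.9 = 1227.7 Gt C.

1230 Gt C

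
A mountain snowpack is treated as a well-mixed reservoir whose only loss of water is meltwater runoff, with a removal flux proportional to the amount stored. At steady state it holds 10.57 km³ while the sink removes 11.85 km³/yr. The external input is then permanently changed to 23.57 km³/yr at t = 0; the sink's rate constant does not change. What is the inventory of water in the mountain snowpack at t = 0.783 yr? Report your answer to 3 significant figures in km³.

16.7 km³

τ = M₀/F₀ = 10.57/11.85 = 0.8920 yr; rate constant k = 1/τ.
New steady state M_∞ = F₁/k = F₁·τ = 23.57 × 0.8920 = 21.024 km³.
M(t) = M_∞ + (M₀ − M_∞)·e^(−t/τ); t/τ = 0.783/0.8920 = 0.8778, so e^(−t/τ) = 0.4157.
M(t) = 21.024 − 10.45 × 0.4157 = 16.678 km³.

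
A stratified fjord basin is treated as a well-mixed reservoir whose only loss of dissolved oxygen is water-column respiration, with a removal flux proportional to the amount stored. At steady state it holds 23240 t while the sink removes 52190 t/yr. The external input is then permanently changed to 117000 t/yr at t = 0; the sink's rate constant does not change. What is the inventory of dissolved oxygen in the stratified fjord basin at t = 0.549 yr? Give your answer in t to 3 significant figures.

Residence time τ = M₀/F₀ = 0.4453 yr. The eventual steady state is M_∞ = M₀·(F₁/F₀) = 23240 × 117000/52190 = 52100 t.
The anomaly ΔM(t) = M(t) − M_∞ decays as ΔM₀·e^(−t/τ) with ΔM₀ = 23240 − 52100 = −28860 t.
At t = 0.549 yr, e^(−t/τ) = e^(−1.233) = 0.2914, so ΔM = −8411 t and M = 52100 − 8411 = 43689 t.

43700 t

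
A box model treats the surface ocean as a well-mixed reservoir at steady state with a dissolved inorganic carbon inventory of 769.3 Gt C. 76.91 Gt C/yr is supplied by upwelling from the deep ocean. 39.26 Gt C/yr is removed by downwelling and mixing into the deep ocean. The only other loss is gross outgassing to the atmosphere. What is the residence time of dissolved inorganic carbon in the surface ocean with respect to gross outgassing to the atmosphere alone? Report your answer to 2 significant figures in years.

At steady state ΣF_in = ΣF_out.
ΣF_in = 76.910 Gt C/yr.
Gross outgassing to the atmosphere flux = ΣF_in − (39.26) = 76.910 − 39.26 = 37.65 Gt C/yr.
τ = M / F = 769.3 / 37.65 = 20.43 yr.

20 yr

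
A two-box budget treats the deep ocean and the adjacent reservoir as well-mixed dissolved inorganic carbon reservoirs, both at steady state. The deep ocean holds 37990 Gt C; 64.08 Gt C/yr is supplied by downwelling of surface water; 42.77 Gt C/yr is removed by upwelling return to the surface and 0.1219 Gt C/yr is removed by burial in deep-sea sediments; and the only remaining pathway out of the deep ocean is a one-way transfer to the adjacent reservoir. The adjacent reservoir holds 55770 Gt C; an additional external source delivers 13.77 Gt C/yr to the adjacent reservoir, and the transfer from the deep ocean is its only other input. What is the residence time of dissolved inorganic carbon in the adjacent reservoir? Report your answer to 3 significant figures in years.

1600 yr

Balance the deep ocean: ΣF_in = 64.080 Gt C/yr.
Transfer to the adjacent reservoir = ΣF_in − (42.77 + 0.1219) = 21.188 Gt C/yr.
Total input to the adjacent reservoir = 21.188 + 13.77 = 34.958 Gt C/yr; at steady state this equals its total output.
τ = M / F = 55770 / 34.958 = 1595 yr.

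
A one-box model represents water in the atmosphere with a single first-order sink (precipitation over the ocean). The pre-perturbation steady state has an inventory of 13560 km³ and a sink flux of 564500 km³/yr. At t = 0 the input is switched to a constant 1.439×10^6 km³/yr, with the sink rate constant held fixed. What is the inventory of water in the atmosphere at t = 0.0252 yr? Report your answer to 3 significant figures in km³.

The sink rate constant is k = F₀/M₀ = 564500/13560 = 41.63 yr⁻¹.
Solving dM/dt = F₁ − kM with M(0) = M₀ gives M(t) = F₁/k + (M₀ − F₁/k)·e^(−kt).
F₁/k = 1.439×10^6/41.63 = 34567 km³; kt = 41.63 × 0.0252 = 1.049, e^(−kt) = 0.3503.
M(0.0252) = 34567 + (13560 − 34567) × 0.3503 = 34567 − 7358 = 27209 km³.

27200 km³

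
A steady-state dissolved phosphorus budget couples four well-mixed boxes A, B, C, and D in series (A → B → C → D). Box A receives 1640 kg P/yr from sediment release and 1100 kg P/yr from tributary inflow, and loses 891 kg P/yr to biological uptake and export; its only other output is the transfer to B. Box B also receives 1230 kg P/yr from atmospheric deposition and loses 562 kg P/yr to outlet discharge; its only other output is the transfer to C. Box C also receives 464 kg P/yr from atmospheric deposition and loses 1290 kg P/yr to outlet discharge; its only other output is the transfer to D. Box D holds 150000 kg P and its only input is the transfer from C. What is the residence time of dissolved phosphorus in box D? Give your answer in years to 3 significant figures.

88.7 yr

Box A: F(A→B) = (1640 + 1100) − 891 = 1849.0 kg P/yr.
Box B: F(B→C) = (1849.0 + 1230) − 562 = 2517.0 kg P/yr.
Box C: F(C→D) = (2517.0 + 464) − 1290 = 1691.0 kg P/yr.
Box D throughput = its input = 1691.0 kg P/yr; τ = 150000 / 1691.0 = 88.70 yr.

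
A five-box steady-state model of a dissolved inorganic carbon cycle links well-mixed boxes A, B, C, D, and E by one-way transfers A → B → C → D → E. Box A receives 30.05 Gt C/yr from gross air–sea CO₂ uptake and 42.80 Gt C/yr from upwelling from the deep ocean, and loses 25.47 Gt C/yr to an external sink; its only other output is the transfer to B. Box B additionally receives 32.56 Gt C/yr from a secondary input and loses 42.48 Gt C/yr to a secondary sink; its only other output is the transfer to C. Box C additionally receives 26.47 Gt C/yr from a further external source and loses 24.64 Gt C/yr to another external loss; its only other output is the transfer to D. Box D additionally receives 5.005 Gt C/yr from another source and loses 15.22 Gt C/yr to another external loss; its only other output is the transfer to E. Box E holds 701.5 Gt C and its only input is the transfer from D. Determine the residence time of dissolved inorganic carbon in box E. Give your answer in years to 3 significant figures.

24.1 yr

Box A: F(A→B) = (30.05 + 42.80) − 25.47 = 47.380 Gt C/yr.
Box B: F(B→C) = (47.380 + 32.56) − 42.48 = 37.460 Gt C/yr.
Box C: F(C→D) = (37.460 + 26.47) − 24.64 = 39.290 Gt C/yr.
Box D: F(D→E) = (39.290 + 5.005) − 15.22 = 29.075 Gt C/yr.
Box E throughput = its input = 29.075 Gt C/yr; τ = 701.5 / 29.075 = 24.13 yr.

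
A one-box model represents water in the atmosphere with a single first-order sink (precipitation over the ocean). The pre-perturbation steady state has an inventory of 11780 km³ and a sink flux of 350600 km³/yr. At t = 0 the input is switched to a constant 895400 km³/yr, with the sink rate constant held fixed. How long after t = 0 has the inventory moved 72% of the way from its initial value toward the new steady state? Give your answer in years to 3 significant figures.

0.0428 yr

τ = M₀/F₀ = 11780/350600 = 0.03360 yr.
The remaining gap fraction is e^(−t/τ); 72% covered ⇒ e^(−t/τ) = 0.280.
t = −τ ln(0.280) = 0.03360 × 1.273 = 0.04277 yr.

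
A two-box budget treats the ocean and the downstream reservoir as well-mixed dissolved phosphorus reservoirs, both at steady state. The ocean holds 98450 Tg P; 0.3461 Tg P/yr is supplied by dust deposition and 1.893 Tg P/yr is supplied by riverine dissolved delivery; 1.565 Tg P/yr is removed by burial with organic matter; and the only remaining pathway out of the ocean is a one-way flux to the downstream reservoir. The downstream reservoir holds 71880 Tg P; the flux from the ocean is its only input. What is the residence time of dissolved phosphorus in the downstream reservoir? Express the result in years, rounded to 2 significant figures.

Balance the ocean: ΣF_in = 0.3461 + 1.893 = 2.2391 Tg P/yr.
Flux to the downstream reservoir = ΣF_in − (1.565) = 0.67410 Tg P/yr.
At steady state the output of the downstream reservoir equals its input, 0.67410 Tg P/yr.
τ = M / F = 71880 / 0.67410 = 106600 yr.

110000 yr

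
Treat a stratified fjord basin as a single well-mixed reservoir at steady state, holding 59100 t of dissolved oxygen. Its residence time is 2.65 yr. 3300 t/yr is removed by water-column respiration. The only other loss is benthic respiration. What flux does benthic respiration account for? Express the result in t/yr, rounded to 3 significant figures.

Total removal F = M/τ = 59100 / 2.65 = 22300 t/yr.
Benthic respiration = F − (3300) = 22300 − 3300 = 19000 t/yr.

19000 t/yr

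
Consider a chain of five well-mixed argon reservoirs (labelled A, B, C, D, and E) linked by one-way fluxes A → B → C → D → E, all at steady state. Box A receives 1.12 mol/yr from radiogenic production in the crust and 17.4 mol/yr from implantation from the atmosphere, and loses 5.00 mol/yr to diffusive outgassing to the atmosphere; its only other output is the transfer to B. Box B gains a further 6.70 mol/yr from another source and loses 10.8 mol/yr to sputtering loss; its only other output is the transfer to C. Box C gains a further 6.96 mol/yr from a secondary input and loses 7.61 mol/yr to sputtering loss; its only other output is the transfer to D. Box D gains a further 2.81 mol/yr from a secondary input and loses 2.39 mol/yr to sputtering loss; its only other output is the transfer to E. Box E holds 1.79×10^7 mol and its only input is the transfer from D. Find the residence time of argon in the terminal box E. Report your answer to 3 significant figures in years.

Box A: F(A→B) = (1.12 + 17.4) − 5.00 = 13.520 mol/yr.
Box B: F(B→C) = (13.520 + 6.70) − 10.8 = 9.4200 mol/yr.
Box C: F(C→D) = (9.4200 + 6.96) − 7.61 = 8.7700 mol/yr.
Box D: F(D→E) = (8.7700 + 2.81) − 2.39 = 9.1900 mol/yr.
Box E throughput = its input = 9.1900 mol/yr; τ = 1.79×10^7 / 9.1900 = 1.948×10^6 yr.

1.95×10^6 yr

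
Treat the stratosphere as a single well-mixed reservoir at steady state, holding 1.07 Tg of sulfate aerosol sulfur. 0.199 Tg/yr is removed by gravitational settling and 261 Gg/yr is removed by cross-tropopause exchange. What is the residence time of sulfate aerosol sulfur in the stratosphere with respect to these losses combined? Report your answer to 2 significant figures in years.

Convert the cross-tropopause exchange flux: 261 Gg/yr = 0.2610 Tg/yr.
Total removal = 0.1990 + 0.2610 = 0.46000 Tg/yr.
τ = M / ΣF_out = 1.07 / 0.46000 = 2.326 yr.

2.3 yr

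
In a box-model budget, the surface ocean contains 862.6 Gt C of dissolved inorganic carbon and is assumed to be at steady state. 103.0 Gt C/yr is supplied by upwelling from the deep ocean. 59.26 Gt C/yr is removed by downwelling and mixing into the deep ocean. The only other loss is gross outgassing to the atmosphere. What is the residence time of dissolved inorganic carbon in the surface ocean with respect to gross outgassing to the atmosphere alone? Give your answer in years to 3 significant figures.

At steady state ΣF_in = ΣF_out.
ΣF_in = 103.00 Gt C/yr.
Gross outgassing to the atmosphere flux = ΣF_in − (59.26) = 103.00 − 59.26 = 43.74 Gt C/yr.
τ = M / F = 862.6 / 43.74 = 19.72 yr.

19.7 yr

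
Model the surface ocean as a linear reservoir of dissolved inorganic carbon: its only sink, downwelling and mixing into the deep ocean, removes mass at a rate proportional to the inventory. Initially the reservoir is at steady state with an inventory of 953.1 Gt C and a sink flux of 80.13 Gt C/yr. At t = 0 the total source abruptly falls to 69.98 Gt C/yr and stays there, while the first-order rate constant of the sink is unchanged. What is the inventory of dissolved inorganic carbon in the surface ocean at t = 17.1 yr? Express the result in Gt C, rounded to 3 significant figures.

861 Gt C

τ = M₀/F₀ = 953.1/80.13 = 11.89 yr; rate constant k = 1/τ.
New steady state M_∞ = F₁/k = F₁·τ = 69.98 × 11.89 = 832.37 Gt C.
M(t) = M_∞ + (M₀ − M_∞)·e^(−t/τ); t/τ = 17.1/11.89 = 1.438, so e^(−t/τ) = 0.2375.
M(t) = 832.37 + 120.7 × 0.2375 = 861.04 Gt C.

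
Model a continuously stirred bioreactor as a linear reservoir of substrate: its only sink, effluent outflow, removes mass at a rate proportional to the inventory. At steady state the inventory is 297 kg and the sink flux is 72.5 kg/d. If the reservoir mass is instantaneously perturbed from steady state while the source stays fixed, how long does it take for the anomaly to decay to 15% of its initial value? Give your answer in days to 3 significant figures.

For a linear reservoir the anomaly decays as exp(−t/τ) with τ = M/F = 297/72.5 = 4.097 d.
exp(−t/τ) = 0.15 ⇒ t = −τ ln(0.15) = 4.097 × 1.897 = 7.772 d.

7.77 d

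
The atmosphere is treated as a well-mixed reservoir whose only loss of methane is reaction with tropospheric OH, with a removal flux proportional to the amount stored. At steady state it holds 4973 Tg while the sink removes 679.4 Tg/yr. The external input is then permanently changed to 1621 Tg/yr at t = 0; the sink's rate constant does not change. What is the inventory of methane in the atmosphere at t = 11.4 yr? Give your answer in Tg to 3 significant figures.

10400 Tg

Residence time τ = M₀/F₀ = 7.320 yr. The eventual steady state is M_∞ = M₀·(F₁/F₀) = 4973 × 1621/679.4 = 11865 Tg.
The anomaly ΔM(t) = M(t) − M_∞ decays as ΔM₀·e^(−t/τ) with ΔM₀ = 4973 − 11865 = −6892 Tg.
At t = 11.4 yr, e^(−t/τ) = e^(−1.557) = 0.2107, so ΔM = −1452 Tg and M = 11865 − 1452 = 10413 Tg.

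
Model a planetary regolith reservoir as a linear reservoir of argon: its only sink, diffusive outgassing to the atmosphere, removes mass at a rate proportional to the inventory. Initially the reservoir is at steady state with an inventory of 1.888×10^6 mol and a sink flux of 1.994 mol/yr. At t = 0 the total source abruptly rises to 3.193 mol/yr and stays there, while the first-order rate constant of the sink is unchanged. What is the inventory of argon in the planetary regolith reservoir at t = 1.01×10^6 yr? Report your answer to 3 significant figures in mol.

2.63×10^6 mol

Residence time τ = M₀/F₀ = 946800 yr. The eventual steady state is M_∞ = M₀·(F₁/F₀) = 1.888×10^6 × 3.193/1.994 = 3.0233×10^6 mol.
The anomaly ΔM(t) = M(t) − M_∞ decays as ΔM₀·e^(−t/τ) with ΔM₀ = 1.888×10^6 − 3.0233×10^6 = −1.135×10^6 mol.
At t = 1.01×10^6 yr, e^(−t/τ) = e^(−1.067) = 0.3441, so ΔM = −390700 mol and M = 3.0233×10^6 − 390700 = 2.6326×10^6 mol.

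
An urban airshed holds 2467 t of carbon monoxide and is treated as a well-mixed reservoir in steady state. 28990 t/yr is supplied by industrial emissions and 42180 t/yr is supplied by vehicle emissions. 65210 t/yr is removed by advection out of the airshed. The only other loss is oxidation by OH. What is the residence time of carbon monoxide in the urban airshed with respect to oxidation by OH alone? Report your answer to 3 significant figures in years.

0.414 yr

At steady state ΣF_in = ΣF_out.
ΣF_in = 28990 + 42180 = 71170 t/yr.
Oxidation by OH flux = ΣF_in − (65210) = 71170 − 65210 = 5960 t/yr.
τ = M / F = 2467 / 5960 = 0.4139 yr.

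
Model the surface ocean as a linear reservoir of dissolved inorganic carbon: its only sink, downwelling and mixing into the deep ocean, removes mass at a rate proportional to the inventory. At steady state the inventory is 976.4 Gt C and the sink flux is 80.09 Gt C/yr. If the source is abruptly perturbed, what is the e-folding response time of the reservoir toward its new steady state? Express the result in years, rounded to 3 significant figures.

For a linear reservoir the response time equals the residence time τ = M/F.
τ = 976.4 / 80.09 = 12.19 yr.

12.2 yr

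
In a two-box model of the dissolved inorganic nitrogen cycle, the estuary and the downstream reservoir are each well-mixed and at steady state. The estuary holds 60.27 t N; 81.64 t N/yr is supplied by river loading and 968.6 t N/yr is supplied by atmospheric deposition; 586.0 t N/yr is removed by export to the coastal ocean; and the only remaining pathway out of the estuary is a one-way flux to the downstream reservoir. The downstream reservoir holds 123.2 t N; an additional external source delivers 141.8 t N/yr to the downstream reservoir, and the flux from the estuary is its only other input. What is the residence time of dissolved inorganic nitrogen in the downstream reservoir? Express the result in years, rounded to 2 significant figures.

0.20 yr

Balance the estuary: ΣF_in = 81.64 + 968.6 = 1050.2 t N/yr.
Flux to the downstream reservoir = ΣF_in − (586.0) = 464.24 t N/yr.
Total input to the downstream reservoir = 464.24 + 141.8 = 606.04 t N/yr; at steady state this equals its total output.
τ = M / F = 123.2 / 606.04 = 0.2033 yr.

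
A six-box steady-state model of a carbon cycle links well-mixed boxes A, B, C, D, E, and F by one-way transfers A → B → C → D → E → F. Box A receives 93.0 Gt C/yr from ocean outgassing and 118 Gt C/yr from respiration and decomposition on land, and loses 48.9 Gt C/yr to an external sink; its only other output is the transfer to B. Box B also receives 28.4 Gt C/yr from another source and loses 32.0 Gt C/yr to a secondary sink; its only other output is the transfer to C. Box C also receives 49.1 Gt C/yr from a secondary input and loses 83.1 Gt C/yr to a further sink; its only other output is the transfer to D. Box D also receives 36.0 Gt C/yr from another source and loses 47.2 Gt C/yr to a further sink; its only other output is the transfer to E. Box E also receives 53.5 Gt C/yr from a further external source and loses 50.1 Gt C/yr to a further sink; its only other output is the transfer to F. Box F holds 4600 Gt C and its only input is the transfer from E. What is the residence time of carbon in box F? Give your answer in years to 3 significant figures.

Box A: F(A→B) = (93.0 + 118) − 48.9 = 162.10 Gt C/yr.
Box B: F(B→C) = (162.10 + 28.4) − 32.0 = 158.50 Gt C/yr.
Box C: F(C→D) = (158.50 + 49.1) − 83.1 = 124.50 Gt C/yr.
Box D: F(D→E) = (124.50 + 36.0) − 47.2 = 113.30 Gt C/yr.
Box E: F(E→F) = (113.30 + 53.5) − 50.1 = 116.70 Gt C/yr.
Box F throughput = its input = 116.70 Gt C/yr; τ = 4600 / 116.70 = 39.42 yr.

39.4 yr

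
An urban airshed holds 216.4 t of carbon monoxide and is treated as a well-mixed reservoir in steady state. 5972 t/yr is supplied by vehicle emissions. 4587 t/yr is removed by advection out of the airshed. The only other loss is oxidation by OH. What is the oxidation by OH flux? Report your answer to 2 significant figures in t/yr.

1400 t/yr

At steady state ΣF_in = ΣF_out.
ΣF_in = 5972.0 t/yr.
Oxidation by OH flux = ΣF_in − (4587) = 5972.0 − 4587 = 1385 t/yr.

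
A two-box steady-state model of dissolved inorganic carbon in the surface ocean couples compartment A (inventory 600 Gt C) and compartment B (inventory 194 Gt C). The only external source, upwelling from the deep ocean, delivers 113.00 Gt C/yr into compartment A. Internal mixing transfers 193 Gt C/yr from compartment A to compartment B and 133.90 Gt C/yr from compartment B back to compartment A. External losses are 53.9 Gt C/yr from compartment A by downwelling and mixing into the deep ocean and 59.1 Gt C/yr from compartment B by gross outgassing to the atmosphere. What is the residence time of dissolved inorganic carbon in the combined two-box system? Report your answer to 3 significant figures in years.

7.03 yr

For the system as a whole, the A↔B exchange is internal and contributes nothing to the throughput; only the external sinks remove mass.
M_total = 600 + 194 = 794.00 Gt C.
ΣF_external_out = 53.9 + 59.1 = 113.00 Gt C/yr.
τ = M_total / ΣF_ext = 794.00 / 113.00 = 7.027 yr.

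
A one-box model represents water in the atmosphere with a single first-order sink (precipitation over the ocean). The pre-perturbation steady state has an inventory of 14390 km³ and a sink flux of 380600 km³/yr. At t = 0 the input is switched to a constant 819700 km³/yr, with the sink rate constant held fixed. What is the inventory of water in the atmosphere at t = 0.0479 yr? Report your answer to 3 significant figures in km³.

26300 km³

τ = M₀/F₀ = 14390/380600 = 0.03781 yr; rate constant k = 1/τ.
New steady state M_∞ = F₁/k = F₁·τ = 819700 × 0.03781 = 30992 km³.
M(t) = M_∞ + (M₀ − M_∞)·e^(−t/τ); t/τ = 0.0479/0.03781 = 1.267, so e^(−t/τ) = 0.2817.
M(t) = 30992 − 16600 × 0.2817 = 26315 km³.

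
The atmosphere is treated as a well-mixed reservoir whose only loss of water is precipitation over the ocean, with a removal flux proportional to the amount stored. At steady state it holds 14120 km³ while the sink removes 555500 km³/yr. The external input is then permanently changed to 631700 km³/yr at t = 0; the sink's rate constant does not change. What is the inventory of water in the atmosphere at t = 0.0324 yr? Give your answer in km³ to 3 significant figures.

15500 km³

τ = M₀/F₀ = 14120/555500 = 0.02542 yr; rate constant k = 1/τ.
New steady state M_∞ = F₁/k = F₁·τ = 631700 × 0.02542 = 16057 km³.
M(t) = M_∞ + (M₀ − M_∞)·e^(−t/τ); t/τ = 0.0324/0.02542 = 1.275, so e^(−t/τ) = 0.2795.
M(t) = 16057 − 1937 × 0.2795 = 15515 km³.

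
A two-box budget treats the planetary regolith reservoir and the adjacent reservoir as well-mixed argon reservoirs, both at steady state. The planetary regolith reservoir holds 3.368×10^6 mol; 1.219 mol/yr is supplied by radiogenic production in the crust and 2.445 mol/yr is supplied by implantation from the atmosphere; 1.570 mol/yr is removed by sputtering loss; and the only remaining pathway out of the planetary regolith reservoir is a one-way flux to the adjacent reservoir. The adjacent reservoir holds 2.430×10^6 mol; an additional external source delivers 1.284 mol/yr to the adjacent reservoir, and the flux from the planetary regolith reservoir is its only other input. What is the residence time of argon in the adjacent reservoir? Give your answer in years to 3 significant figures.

719000 yr

Balance the planetary regolith reservoir: ΣF_in = 1.219 + 2.445 = 3.6640 mol/yr.
Flux to the adjacent reservoir = ΣF_in − (1.570) = 2.0940 mol/yr.
Total input to the adjacent reservoir = 2.0940 + 1.284 = 3.3780 mol/yr; at steady state this equals its total output.
τ = M / F = 2.430×10^6 / 3.3780 = 719400 yr.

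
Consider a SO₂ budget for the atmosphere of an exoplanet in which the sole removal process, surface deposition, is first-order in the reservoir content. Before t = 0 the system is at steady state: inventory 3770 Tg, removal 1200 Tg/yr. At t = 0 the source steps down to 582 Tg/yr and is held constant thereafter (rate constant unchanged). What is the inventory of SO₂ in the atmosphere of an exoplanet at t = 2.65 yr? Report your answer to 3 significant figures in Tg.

Residence time τ = M₀/F₀ = 3.142 yr. The eventual steady state is M_∞ = M₀·(F₁/F₀) = 3770 × 582/1200 = 1828.5 Tg.
The anomaly ΔM(t) = M(t) − M_∞ decays as ΔM₀·e^(−t/τ) with ΔM₀ = 3770 − 1828.5 = 1942 Tg.
At t = 2.65 yr, e^(−t/τ) = e^(−0.8435) = 0.4302, so ΔM = 835.3 Tg and M = 1828.5 + 835.3 = 2663.7 Tg.

2660 Tg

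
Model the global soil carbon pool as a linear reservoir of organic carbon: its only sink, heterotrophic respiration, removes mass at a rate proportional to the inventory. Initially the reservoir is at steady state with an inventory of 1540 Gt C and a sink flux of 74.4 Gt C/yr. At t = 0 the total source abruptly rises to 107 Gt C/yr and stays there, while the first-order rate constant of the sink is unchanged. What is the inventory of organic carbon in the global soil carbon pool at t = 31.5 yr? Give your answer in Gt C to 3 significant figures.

Residence time τ = M₀/F₀ = 20.70 yr. The eventual steady state is M_∞ = M₀·(F₁/F₀) = 1540 × 107/74.4 = 2214.8 Gt C.
The anomaly ΔM(t) = M(t) − M_∞ decays as ΔM₀·e^(−t/τ) with ΔM₀ = 1540 − 2214.8 = −674.8 Gt C.
At t = 31.5 yr, e^(−t/τ) = e^(−1.522) = 0.2183, so ΔM = −147.3 Gt C and M = 2214.8 − 147.3 = 2067.5 Gt C.

2070 Gt C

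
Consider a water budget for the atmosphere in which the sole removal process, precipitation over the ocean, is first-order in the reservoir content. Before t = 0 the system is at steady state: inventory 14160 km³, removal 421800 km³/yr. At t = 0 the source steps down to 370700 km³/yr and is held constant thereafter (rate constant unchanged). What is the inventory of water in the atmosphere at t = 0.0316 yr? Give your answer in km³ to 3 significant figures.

Residence time τ = M₀/F₀ = 0.03357 yr. The eventual steady state is M_∞ = M₀·(F₁/F₀) = 14160 × 370700/421800 = 12445 km³.
The anomaly ΔM(t) = M(t) − M_∞ decays as ΔM₀·e^(−t/τ) with ΔM₀ = 14160 − 12445 = 1715 km³.
At t = 0.0316 yr, e^(−t/τ) = e^(−0.9413) = 0.3901, so ΔM = 669.2 km³ and M = 12445 + 669.2 = 13114 km³.

13100 km³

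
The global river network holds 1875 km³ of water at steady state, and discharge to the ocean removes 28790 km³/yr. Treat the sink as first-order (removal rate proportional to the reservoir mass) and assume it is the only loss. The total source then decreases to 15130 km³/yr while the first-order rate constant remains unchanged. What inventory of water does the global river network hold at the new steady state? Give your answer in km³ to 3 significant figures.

Rate constant k = F/M = 28790 / 1875 = 15.35 yr⁻¹.
At the new steady state, source = k·M_new ⇒ M_new = 15130 / 15.35 = 985.4 km³.
(Equivalently M_new = M × F_new/F_old = 1875 × 15130/28790.)

985 km³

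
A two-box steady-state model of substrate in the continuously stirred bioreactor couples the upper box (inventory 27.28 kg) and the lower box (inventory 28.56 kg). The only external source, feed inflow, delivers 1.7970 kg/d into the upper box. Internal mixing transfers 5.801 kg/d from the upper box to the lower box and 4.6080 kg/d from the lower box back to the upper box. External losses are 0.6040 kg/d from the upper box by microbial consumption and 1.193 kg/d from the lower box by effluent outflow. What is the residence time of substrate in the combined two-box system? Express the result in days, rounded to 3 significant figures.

Treat the two boxes together as one reservoir: the mixing fluxes between them are internal recycling, so τ = ΣM / Σ(external losses).
M_total = 27.28 + 28.56 = 55.840 kg.
ΣF_external_out = 0.6040 + 1.193 = 1.7970 kg/d.
τ = M_total / ΣF_ext = 55.840 / 1.7970 = 31.07 d.

31.1 d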